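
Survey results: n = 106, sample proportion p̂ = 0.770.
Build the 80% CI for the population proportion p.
(0.718, 0.822)

Proportion CI:
SE = √(p̂(1-p̂)/n) = √(0.770 · 0.230 / 106) = 0.04087

z* = 1.282
Margin = z* · SE = 1.282 · 0.04087 = 0.0524

CI: 0.770 ± 0.0524 = (0.718, 0.822)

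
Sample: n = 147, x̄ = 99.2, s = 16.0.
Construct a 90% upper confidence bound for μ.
μ ≤ 100.90

Upper bound (one-sided):
t* = 1.287 (one-sided for 90%)
Upper bound = x̄ + t* · s/√n = 99.2 + 1.287 · 16.0/√147 = 100.90

We are 90% confident that μ ≤ 100.90.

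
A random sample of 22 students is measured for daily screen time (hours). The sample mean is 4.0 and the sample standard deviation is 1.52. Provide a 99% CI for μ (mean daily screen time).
(3.08, 4.92)

t-interval (σ unknown):
df = n - 1 = 21
t* = 2.831 for 99% confidence

Margin of error = t* · s/√n = 2.831 · 1.52/√22 = 0.92

CI: (3.08, 4.92)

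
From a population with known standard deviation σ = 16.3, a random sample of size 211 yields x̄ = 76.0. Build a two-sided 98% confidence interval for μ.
(73.39, 78.61)

z-interval (σ known):
z* = 2.326 for 98% confidence

Margin of error = z* · σ/√n = 2.326 · 16.3/√211 = 2.61

CI: (76.0 - 2.61, 76.0 + 2.61) = (73.39, 78.61)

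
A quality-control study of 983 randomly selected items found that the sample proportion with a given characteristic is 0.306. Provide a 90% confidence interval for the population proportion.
(0.282, 0.330)

Proportion CI:
SE = √(p̂(1-p̂)/n) = √(0.306 · 0.694 / 983) = 0.01470

z* = 1.645
Margin = z* · SE = 1.645 · 0.01470 = 0.0242

CI: 0.306 ± 0.0242 = (0.282, 0.330)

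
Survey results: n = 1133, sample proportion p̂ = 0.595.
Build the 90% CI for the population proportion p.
(0.571, 0.619)

Proportion CI:
SE = √(p̂(1-p̂)/n) = √(0.595 · 0.405 / 1133) = 0.01458

z* = 1.645
Margin = z* · SE = 1.645 · 0.01458 = 0.0240

CI: 0.595 ± 0.0240 = (0.571, 0.619)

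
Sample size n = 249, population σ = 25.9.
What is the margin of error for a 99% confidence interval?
Margin of error = 4.23

Margin of error = z* · σ/√n
= 2.576 · 25.9/√249
= 2.576 · 25.9/15.7797
= 4.23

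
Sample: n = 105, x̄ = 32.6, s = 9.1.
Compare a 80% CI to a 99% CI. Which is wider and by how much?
99% CI is wider by 2.37

df = 104
80% CI: t* = 1.290, (31.45, 33.75), width = 2 · t* · s/√n = 2.29
99% CI: t* = 2.624, (30.27, 34.93), width = 2 · t* · s/√n = 4.66

The 99% CI is wider by 4.66 - 2.29 = 2.37.
Higher confidence requires a wider interval.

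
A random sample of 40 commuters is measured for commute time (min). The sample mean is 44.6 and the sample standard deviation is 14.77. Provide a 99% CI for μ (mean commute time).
(38.28, 50.92)

t-interval (σ unknown):
df = n - 1 = 39
t* = 2.708 for 99% confidence

Margin of error = t* · s/√n = 2.708 · 14.77/√40 = 6.32

CI: (38.28, 50.92)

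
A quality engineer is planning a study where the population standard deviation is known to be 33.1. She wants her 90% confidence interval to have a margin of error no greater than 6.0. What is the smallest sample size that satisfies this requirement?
n ≥ 83

For margin E ≤ 6.0:
n ≥ (z* · σ / E)²
n ≥ (1.645 · 33.1 / 6.0)²
n ≥ 82.35

Minimum n = 83 (rounding up)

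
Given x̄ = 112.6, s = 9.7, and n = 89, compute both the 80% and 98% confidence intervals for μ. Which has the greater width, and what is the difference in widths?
98% CI is wider by 2.22

df = 88
80% CI: t* = 1.291, (111.27, 113.93), width = 2 · t* · s/√n = 2.65
98% CI: t* = 2.369, (110.16, 115.04), width = 2 · t* · s/√n = 4.87

The 98% CI is wider by 4.87 - 2.65 = 2.22.
Higher confidence requires a wider interval.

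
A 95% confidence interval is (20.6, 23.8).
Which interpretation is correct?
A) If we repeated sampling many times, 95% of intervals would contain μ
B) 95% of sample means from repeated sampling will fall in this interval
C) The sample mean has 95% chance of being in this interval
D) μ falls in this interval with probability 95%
A

A) Correct — this is the frequentist long-run coverage interpretation.
B) Wrong — coverage applies to intervals containing μ, not to future x̄ values.
C) Wrong — x̄ is observed and sits in the interval by construction.
D) Wrong — μ is fixed; the randomness lives in the interval, not in μ.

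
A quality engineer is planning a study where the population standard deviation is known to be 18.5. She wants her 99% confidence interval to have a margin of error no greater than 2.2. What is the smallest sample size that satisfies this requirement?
n ≥ 470

For margin E ≤ 2.2:
n ≥ (z* · σ / E)²
n ≥ (2.576 · 18.5 / 2.2)²
n ≥ 469.23

Minimum n = 470 (rounding up)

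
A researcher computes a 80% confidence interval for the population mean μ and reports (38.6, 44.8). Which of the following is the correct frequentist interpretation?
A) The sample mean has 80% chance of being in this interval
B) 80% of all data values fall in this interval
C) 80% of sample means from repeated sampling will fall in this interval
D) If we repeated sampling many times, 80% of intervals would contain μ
D

A) Wrong — x̄ is observed and sits in the interval by construction.
B) Wrong — a CI is about the parameter μ, not individual data values.
C) Wrong — coverage applies to intervals containing μ, not to future x̄ values.
D) Correct — this is the frequentist long-run coverage interpretation.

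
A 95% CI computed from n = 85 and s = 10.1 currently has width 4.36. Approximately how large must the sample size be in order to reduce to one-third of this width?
n ≈ 765

CI width ∝ 1/√n
To reduce width by factor 3, need √n to grow by 3 → need 3² = 9 times as many samples.

Current: n = 85, width = 4.36
New: n = 765, width ≈ 1.43

Width reduced by factor of 4.36/1.43 = 3.05.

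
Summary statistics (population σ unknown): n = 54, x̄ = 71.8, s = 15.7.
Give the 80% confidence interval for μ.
(69.03, 74.57)

t-interval (σ unknown):
df = n - 1 = 53
t* = 1.298 for 80% confidence

Margin of error = t* · s/√n = 1.298 · 15.7/√54 = 2.77

CI: (69.03, 74.57)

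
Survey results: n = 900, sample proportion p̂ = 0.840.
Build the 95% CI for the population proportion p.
(0.816, 0.864)

Proportion CI:
SE = √(p̂(1-p̂)/n) = √(0.840 · 0.160 / 900) = 0.01222

z* = 1.960
Margin = z* · SE = 1.960 · 0.01222 = 0.0240

CI: 0.840 ± 0.0240 = (0.816, 0.864)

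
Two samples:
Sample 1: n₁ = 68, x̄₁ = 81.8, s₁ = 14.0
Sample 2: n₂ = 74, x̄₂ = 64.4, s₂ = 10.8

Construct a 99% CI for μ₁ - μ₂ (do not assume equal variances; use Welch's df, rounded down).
(11.88, 22.92)

Difference: x̄₁ - x̄₂ = 17.40
SE = √(s₁²/n₁ + s₂²/n₂) = √(14.0²/68 + 10.8²/74) = 2.1115
df = 125.79 → 125 (Welch–Satterthwaite, rounded down)
t* = 2.616

CI: 17.40 ± 2.616 · 2.1115 = 17.40 ± 5.52 = (11.88, 22.92)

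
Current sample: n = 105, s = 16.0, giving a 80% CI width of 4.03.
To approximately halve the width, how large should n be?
n ≈ 420

CI width ∝ 1/√n
To reduce width by factor 2, need √n to grow by 2 → need 2² = 4 times as many samples.

Current: n = 105, width = 4.03
New: n = 420, width ≈ 2.00

Width reduced by factor of 4.03/2.00 = 2.02.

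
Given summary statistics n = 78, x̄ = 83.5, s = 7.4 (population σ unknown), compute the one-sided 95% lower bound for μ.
μ ≥ 82.10

Lower bound (one-sided):
t* = 1.665 (one-sided for 95%)
Lower bound = x̄ - t* · s/√n = 83.5 - 1.665 · 7.4/√78 = 82.10

We are 95% confident that μ ≥ 82.10.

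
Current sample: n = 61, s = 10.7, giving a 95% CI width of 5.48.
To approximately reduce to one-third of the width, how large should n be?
n ≈ 549

CI width ∝ 1/√n
To reduce width by factor 3, need √n to grow by 3 → need 3² = 9 times as many samples.

Current: n = 61, width = 5.48
New: n = 549, width ≈ 1.79

Width reduced by factor of 5.48/1.79 = 3.06.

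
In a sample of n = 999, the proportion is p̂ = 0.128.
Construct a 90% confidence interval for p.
(0.111, 0.145)

Proportion CI:
SE = √(p̂(1-p̂)/n) = √(0.128 · 0.872 / 999) = 0.01057

z* = 1.645
Margin = z* · SE = 1.645 · 0.01057 = 0.0174

CI: 0.128 ± 0.0174 = (0.111, 0.145)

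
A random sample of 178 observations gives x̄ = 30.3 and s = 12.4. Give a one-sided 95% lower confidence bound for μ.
μ ≥ 28.76

Lower bound (one-sided):
t* = 1.654 (one-sided for 95%)
Lower bound = x̄ - t* · s/√n = 30.3 - 1.654 · 12.4/√178 = 28.76

We are 95% confident that μ ≥ 28.76.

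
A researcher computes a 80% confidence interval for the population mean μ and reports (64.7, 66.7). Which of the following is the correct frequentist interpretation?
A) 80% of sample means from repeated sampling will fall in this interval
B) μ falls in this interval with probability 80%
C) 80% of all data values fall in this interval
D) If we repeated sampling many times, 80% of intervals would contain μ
D

A) Wrong — coverage applies to intervals containing μ, not to future x̄ values.
B) Wrong — μ is fixed; the randomness lives in the interval, not in μ.
C) Wrong — a CI is about the parameter μ, not individual data values.
D) Correct — this is the frequentist long-run coverage interpretation.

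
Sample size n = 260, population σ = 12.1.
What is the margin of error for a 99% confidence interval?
Margin of error = 1.93

Margin of error = z* · σ/√n
= 2.576 · 12.1/√260
= 2.576 · 12.1/16.1245
= 1.93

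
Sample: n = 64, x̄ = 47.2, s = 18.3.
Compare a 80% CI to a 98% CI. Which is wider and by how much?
98% CI is wider by 5.00

df = 63
80% CI: t* = 1.295, (44.24, 50.16), width = 2 · t* · s/√n = 5.92
98% CI: t* = 2.387, (41.74, 52.66), width = 2 · t* · s/√n = 10.92

The 98% CI is wider by 10.92 - 5.92 = 5.00.
Higher confidence requires a wider interval.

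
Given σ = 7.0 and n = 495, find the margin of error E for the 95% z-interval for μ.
Margin of error = 0.62

Margin of error = z* · σ/√n
= 1.960 · 7.0/√495
= 1.960 · 7.0/22.2486
= 0.62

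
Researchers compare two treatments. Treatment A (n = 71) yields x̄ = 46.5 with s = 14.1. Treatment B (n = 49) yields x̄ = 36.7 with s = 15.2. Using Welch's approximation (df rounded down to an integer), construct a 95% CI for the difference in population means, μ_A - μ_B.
(4.36, 15.24)

Difference: x̄₁ - x̄₂ = 9.80
SE = √(s₁²/n₁ + s₂²/n₂) = √(14.1²/71 + 15.2²/49) = 2.7414
df = 98.19 → 98 (Welch–Satterthwaite, rounded down)
t* = 1.984

CI: 9.80 ± 1.984 · 2.7414 = 9.80 ± 5.44 = (4.36, 15.24)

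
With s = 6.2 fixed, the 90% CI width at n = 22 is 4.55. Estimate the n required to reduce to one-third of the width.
n ≈ 198

CI width ∝ 1/√n
To reduce width by factor 3, need √n to grow by 3 → need 3² = 9 times as many samples.

Current: n = 22, width = 4.55
New: n = 198, width ≈ 1.46

Width reduced by factor of 4.55/1.46 = 3.12.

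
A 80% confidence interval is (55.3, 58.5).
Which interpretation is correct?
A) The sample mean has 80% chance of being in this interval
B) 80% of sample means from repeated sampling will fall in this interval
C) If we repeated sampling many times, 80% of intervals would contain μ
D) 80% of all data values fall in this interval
C

A) Wrong — x̄ is observed and sits in the interval by construction.
B) Wrong — coverage applies to intervals containing μ, not to future x̄ values.
C) Correct — this is the frequentist long-run coverage interpretation.
D) Wrong — a CI is about the parameter μ, not individual data values.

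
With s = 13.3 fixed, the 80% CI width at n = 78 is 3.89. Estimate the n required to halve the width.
n ≈ 312

CI width ∝ 1/√n
To reduce width by factor 2, need √n to grow by 2 → need 2² = 4 times as many samples.

Current: n = 78, width = 3.89
New: n = 312, width ≈ 1.93

Width reduced by factor of 3.89/1.93 = 2.02.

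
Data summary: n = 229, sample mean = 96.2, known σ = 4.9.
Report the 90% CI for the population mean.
(95.67, 96.73)

z-interval (σ known):
z* = 1.645 for 90% confidence

Margin of error = z* · σ/√n = 1.645 · 4.9/√229 = 0.53

CI: (96.2 - 0.53, 96.2 + 0.53) = (95.67, 96.73)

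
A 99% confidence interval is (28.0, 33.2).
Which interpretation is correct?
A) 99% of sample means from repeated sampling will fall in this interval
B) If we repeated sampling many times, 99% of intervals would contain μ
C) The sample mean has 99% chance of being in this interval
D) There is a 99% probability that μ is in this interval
B

A) Wrong — coverage applies to intervals containing μ, not to future x̄ values.
B) Correct — this is the frequentist long-run coverage interpretation.
C) Wrong — x̄ is observed and sits in the interval by construction.
D) Wrong — μ is fixed; the randomness lives in the interval, not in μ.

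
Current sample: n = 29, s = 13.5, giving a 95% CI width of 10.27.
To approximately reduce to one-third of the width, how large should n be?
n ≈ 261

CI width ∝ 1/√n
To reduce width by factor 3, need √n to grow by 3 → need 3² = 9 times as many samples.

Current: n = 29, width = 10.27
New: n = 261, width ≈ 3.29

Width reduced by factor of 10.27/3.29 = 3.12.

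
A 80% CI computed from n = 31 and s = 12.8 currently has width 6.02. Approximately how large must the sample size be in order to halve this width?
n ≈ 124

CI width ∝ 1/√n
To reduce width by factor 2, need √n to grow by 2 → need 2² = 4 times as many samples.

Current: n = 31, width = 6.02
New: n = 124, width ≈ 2.96

Width reduced by factor of 6.02/2.96 = 2.03.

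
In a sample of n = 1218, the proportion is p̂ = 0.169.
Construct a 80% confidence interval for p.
(0.155, 0.183)

Proportion CI:
SE = √(p̂(1-p̂)/n) = √(0.169 · 0.831 / 1218) = 0.01074

z* = 1.282
Margin = z* · SE = 1.282 · 0.01074 = 0.0138

CI: 0.169 ± 0.0138 = (0.155, 0.183)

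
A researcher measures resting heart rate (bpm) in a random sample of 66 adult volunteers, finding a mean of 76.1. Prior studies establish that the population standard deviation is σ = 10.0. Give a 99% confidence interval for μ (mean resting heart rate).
(72.93, 79.27)

z-interval (σ known):
z* = 2.576 for 99% confidence

Margin of error = z* · σ/√n = 2.576 · 10.0/√66 = 3.17

CI: (76.1 - 3.17, 76.1 + 3.17) = (72.93, 79.27)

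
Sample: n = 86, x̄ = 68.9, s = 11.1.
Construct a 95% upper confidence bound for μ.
μ ≤ 70.89

Upper bound (one-sided):
t* = 1.663 (one-sided for 95%)
Upper bound = x̄ + t* · s/√n = 68.9 + 1.663 · 11.1/√86 = 70.89

We are 95% confident that μ ≤ 70.89.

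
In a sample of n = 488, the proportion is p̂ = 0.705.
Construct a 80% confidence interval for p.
(0.679, 0.731)

Proportion CI:
SE = √(p̂(1-p̂)/n) = √(0.705 · 0.295 / 488) = 0.02064

z* = 1.282
Margin = z* · SE = 1.282 · 0.02064 = 0.0265

CI: 0.705 ± 0.0265 = (0.679, 0.731)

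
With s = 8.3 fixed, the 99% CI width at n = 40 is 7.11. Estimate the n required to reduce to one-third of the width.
n ≈ 360

CI width ∝ 1/√n
To reduce width by factor 3, need √n to grow by 3 → need 3² = 9 times as many samples.

Current: n = 40, width = 7.11
New: n = 360, width ≈ 2.27

Width reduced by factor of 7.11/2.27 = 3.13.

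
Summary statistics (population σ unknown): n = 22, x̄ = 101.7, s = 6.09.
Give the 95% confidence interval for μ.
(99.00, 104.40)

t-interval (σ unknown):
df = n - 1 = 21
t* = 2.080 for 95% confidence

Margin of error = t* · s/√n = 2.080 · 6.09/√22 = 2.70

CI: (99.00, 104.40)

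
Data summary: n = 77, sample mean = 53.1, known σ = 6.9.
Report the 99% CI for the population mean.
(51.07, 55.13)

z-interval (σ known):
z* = 2.576 for 99% confidence

Margin of error = z* · σ/√n = 2.576 · 6.9/√77 = 2.03

CI: (53.1 - 2.03, 53.1 + 2.03) = (51.07, 55.13)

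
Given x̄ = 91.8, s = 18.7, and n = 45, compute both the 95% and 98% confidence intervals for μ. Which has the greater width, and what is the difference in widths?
98% CI is wider by 2.23

df = 44
95% CI: t* = 2.015, (86.18, 97.42), width = 2 · t* · s/√n = 11.23
98% CI: t* = 2.414, (85.07, 98.53), width = 2 · t* · s/√n = 13.46

The 98% CI is wider by 13.46 - 11.23 = 2.23.
Higher confidence requires a wider interval.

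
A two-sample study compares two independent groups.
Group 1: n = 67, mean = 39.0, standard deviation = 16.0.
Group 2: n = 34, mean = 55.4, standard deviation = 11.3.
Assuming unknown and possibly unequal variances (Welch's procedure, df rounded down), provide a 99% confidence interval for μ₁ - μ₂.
(-23.65, -9.15)

Difference: x̄₁ - x̄₂ = -16.40
SE = √(s₁²/n₁ + s₂²/n₂) = √(16.0²/67 + 11.3²/34) = 2.7525
df = 88.50 → 88 (Welch–Satterthwaite, rounded down)
t* = 2.633

CI: -16.40 ± 2.633 · 2.7525 = -16.40 ± 7.25 = (-23.65, -9.15)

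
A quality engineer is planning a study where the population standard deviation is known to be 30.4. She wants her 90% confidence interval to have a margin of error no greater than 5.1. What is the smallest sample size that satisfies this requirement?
n ≥ 97

For margin E ≤ 5.1:
n ≥ (z* · σ / E)²
n ≥ (1.645 · 30.4 / 5.1)²
n ≥ 96.15

Minimum n = 97 (rounding up)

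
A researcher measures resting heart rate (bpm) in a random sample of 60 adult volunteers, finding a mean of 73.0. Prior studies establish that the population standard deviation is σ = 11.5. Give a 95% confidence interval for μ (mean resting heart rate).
(70.09, 75.91)

z-interval (σ known):
z* = 1.960 for 95% confidence

Margin of error = z* · σ/√n = 1.960 · 11.5/√60 = 2.91

CI: (73.0 - 2.91, 73.0 + 2.91) = (70.09, 75.91)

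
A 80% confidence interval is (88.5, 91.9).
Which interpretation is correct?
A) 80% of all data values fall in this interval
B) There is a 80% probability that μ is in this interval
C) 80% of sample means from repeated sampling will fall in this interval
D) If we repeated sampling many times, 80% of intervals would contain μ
D

A) Wrong — a CI is about the parameter μ, not individual data values.
B) Wrong — μ is fixed; the randomness lives in the interval, not in μ.
C) Wrong — coverage applies to intervals containing μ, not to future x̄ values.
D) Correct — this is the frequentist long-run coverage interpretation.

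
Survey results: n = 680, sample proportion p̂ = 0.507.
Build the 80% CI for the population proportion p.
(0.482, 0.532)

Proportion CI:
SE = √(p̂(1-p̂)/n) = √(0.507 · 0.493 / 680) = 0.01917

z* = 1.282
Margin = z* · SE = 1.282 · 0.01917 = 0.0246

CI: 0.507 ± 0.0246 = (0.482, 0.532)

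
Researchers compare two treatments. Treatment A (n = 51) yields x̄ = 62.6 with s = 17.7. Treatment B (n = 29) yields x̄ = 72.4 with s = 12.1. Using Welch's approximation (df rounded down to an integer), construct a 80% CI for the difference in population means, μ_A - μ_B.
(-14.13, -5.47)

Difference: x̄₁ - x̄₂ = -9.80
SE = √(s₁²/n₁ + s₂²/n₂) = √(17.7²/51 + 12.1²/29) = 3.3454
df = 75.22 → 75 (Welch–Satterthwaite, rounded down)
t* = 1.293

CI: -9.80 ± 1.293 · 3.3454 = -9.80 ± 4.33 = (-14.13, -5.47)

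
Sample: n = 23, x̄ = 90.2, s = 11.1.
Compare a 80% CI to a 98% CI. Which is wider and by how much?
98% CI is wider by 5.50

df = 22
80% CI: t* = 1.321, (87.14, 93.26), width = 2 · t* · s/√n = 6.11
98% CI: t* = 2.508, (84.40, 96.00), width = 2 · t* · s/√n = 11.61

The 98% CI is wider by 11.61 - 6.11 = 5.50.
Higher confidence requires a wider interval.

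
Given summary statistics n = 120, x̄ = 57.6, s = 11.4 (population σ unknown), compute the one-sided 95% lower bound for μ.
μ ≥ 55.87

Lower bound (one-sided):
t* = 1.658 (one-sided for 95%)
Lower bound = x̄ - t* · s/√n = 57.6 - 1.658 · 11.4/√120 = 55.87

We are 95% confident that μ ≥ 55.87.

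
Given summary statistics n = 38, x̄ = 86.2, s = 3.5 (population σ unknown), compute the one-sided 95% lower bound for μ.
μ ≥ 85.24

Lower bound (one-sided):
t* = 1.687 (one-sided for 95%)
Lower bound = x̄ - t* · s/√n = 86.2 - 1.687 · 3.5/√38 = 85.24

We are 95% confident that μ ≥ 85.24.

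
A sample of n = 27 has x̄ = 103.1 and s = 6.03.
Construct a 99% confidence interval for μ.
(99.88, 106.32)

t-interval (σ unknown):
df = n - 1 = 26
t* = 2.779 for 99% confidence

Margin of error = t* · s/√n = 2.779 · 6.03/√27 = 3.22

CI: (99.88, 106.32)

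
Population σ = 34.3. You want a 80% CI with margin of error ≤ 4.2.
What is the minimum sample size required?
n ≥ 110

For margin E ≤ 4.2:
n ≥ (z* · σ / E)²
n ≥ (1.282 · 34.3 / 4.2)²
n ≥ 109.61

Minimum n = 110 (rounding up)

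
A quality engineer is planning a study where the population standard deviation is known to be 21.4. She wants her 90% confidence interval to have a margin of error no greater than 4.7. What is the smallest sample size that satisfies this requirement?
n ≥ 57

For margin E ≤ 4.7:
n ≥ (z* · σ / E)²
n ≥ (1.645 · 21.4 / 4.7)²
n ≥ 56.10

Minimum n = 57 (rounding up)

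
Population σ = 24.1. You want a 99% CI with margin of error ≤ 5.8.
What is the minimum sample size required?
n ≥ 115

For margin E ≤ 5.8:
n ≥ (z* · σ / E)²
n ≥ (2.576 · 24.1 / 5.8)²
n ≥ 114.57

Minimum n = 115 (rounding up)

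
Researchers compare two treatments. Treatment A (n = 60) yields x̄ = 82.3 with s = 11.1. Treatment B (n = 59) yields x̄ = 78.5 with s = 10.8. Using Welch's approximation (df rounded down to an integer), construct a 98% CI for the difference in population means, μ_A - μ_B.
(-0.94, 8.54)

Difference: x̄₁ - x̄₂ = 3.80
SE = √(s₁²/n₁ + s₂²/n₂) = √(11.1²/60 + 10.8²/59) = 2.0076
df = 116.99 → 116 (Welch–Satterthwaite, rounded down)
t* = 2.359

CI: 3.80 ± 2.359 · 2.0076 = 3.80 ± 4.74 = (-0.94, 8.54)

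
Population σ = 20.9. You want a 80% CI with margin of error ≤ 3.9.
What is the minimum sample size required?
n ≥ 48

For margin E ≤ 3.9:
n ≥ (z* · σ / E)²
n ≥ (1.282 · 20.9 / 3.9)²
n ≥ 47.20

Minimum n = 48 (rounding up)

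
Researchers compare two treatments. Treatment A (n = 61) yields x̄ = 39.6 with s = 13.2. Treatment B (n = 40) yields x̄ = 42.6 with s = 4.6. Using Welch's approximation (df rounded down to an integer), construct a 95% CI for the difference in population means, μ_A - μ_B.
(-6.66, 0.66)

Difference: x̄₁ - x̄₂ = -3.00
SE = √(s₁²/n₁ + s₂²/n₂) = √(13.2²/61 + 4.6²/40) = 1.8399
df = 80.06 → 80 (Welch–Satterthwaite, rounded down)
t* = 1.990

CI: -3.00 ± 1.990 · 1.8399 = -3.00 ± 3.66 = (-6.66, 0.66)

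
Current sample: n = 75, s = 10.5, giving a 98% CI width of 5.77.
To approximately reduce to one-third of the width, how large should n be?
n ≈ 675

CI width ∝ 1/√n
To reduce width by factor 3, need √n to grow by 3 → need 3² = 9 times as many samples.

Current: n = 75, width = 5.77
New: n = 675, width ≈ 1.88

Width reduced by factor of 5.77/1.88 = 3.07.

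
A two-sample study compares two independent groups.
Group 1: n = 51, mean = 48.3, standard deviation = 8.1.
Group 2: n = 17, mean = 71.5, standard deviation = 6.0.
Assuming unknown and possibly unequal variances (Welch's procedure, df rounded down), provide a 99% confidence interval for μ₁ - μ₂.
(-28.22, -18.18)

Difference: x̄₁ - x̄₂ = -23.20
SE = √(s₁²/n₁ + s₂²/n₂) = √(8.1²/51 + 6.0²/17) = 1.8450
df = 36.98 → 36 (Welch–Satterthwaite, rounded down)
t* = 2.719

CI: -23.20 ± 2.719 · 1.8450 = -23.20 ± 5.02 = (-28.22, -18.18)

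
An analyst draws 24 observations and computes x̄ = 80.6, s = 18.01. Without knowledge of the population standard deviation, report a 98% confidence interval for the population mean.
(71.41, 89.79)

t-interval (σ unknown):
df = n - 1 = 23
t* = 2.500 for 98% confidence

Margin of error = t* · s/√n = 2.500 · 18.01/√24 = 9.19

CI: (71.41, 89.79)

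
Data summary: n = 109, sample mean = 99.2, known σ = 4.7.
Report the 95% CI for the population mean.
(98.32, 100.08)

z-interval (σ known):
z* = 1.960 for 95% confidence

Margin of error = z* · σ/√n = 1.960 · 4.7/√109 = 0.88

CI: (99.2 - 0.88, 99.2 + 0.88) = (98.32, 100.08)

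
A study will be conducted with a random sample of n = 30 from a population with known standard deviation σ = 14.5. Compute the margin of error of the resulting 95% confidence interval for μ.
Margin of error = 5.19

Margin of error = z* · σ/√n
= 1.960 · 14.5/√30
= 1.960 · 14.5/5.4772
= 5.19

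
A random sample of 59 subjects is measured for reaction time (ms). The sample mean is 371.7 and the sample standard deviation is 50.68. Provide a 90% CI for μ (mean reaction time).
(360.67, 382.73)

t-interval (σ unknown):
df = n - 1 = 58
t* = 1.672 for 90% confidence

Margin of error = t* · s/√n = 1.672 · 50.68/√59 = 11.03

CI: (360.67, 382.73)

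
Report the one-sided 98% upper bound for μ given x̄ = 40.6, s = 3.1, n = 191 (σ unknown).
μ ≤ 41.06

Upper bound (one-sided):
t* = 2.068 (one-sided for 98%)
Upper bound = x̄ + t* · s/√n = 40.6 + 2.068 · 3.1/√191 = 41.06

We are 98% confident that μ ≤ 41.06.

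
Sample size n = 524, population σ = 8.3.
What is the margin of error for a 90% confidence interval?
Margin of error = 0.60

Margin of error = z* · σ/√n
= 1.645 · 8.3/√524
= 1.645 · 8.3/22.8910
= 0.60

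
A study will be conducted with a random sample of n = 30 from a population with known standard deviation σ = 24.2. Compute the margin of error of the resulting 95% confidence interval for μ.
Margin of error = 8.66

Margin of error = z* · σ/√n
= 1.960 · 24.2/√30
= 1.960 · 24.2/5.4772
= 8.66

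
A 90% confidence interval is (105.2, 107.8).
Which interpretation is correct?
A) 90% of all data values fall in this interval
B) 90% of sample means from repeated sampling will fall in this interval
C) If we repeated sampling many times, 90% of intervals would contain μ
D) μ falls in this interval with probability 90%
C

A) Wrong — a CI is about the parameter μ, not individual data values.
B) Wrong — coverage applies to intervals containing μ, not to future x̄ values.
C) Correct — this is the frequentist long-run coverage interpretation.
D) Wrong — μ is fixed; the randomness lives in the interval, not in μ.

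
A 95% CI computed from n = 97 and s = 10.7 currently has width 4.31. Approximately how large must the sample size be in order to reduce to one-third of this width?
n ≈ 873

CI width ∝ 1/√n
To reduce width by factor 3, need √n to grow by 3 → need 3² = 9 times as many samples.

Current: n = 97, width = 4.31
New: n = 873, width ≈ 1.42

Width reduced by factor of 4.31/1.42 = 3.04.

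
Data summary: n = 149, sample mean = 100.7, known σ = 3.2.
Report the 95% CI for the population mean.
(100.19, 101.21)

z-interval (σ known):
z* = 1.960 for 95% confidence

Margin of error = z* · σ/√n = 1.960 · 3.2/√149 = 0.51

CI: (100.7 - 0.51, 100.7 + 0.51) = (100.19, 101.21)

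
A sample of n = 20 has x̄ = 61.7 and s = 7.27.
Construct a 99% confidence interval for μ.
(57.05, 66.35)

t-interval (σ unknown):
df = n - 1 = 19
t* = 2.861 for 99% confidence

Margin of error = t* · s/√n = 2.861 · 7.27/√20 = 4.65

CI: (57.05, 66.35)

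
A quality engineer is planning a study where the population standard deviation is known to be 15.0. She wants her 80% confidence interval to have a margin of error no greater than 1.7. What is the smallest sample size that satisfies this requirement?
n ≥ 128

For margin E ≤ 1.7:
n ≥ (z* · σ / E)²
n ≥ (1.282 · 15.0 / 1.7)²
n ≥ 127.96

Minimum n = 128 (rounding up)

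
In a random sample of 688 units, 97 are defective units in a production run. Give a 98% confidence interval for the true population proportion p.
(0.110, 0.172)

Proportion CI:
p̂ = 97/688 = 0.14099
SE = √(p̂(1-p̂)/n) = √(0.14099 · 0.85901 / 688) = 0.01327

z* = 2.326
Margin = z* · SE = 2.326 · 0.01327 = 0.0309

CI: 0.14099 ± 0.0309 = (0.110, 0.172)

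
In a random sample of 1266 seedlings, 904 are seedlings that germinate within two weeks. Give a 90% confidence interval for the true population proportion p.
(0.693, 0.735)

Proportion CI:
p̂ = 904/1266 = 0.71406
SE = √(p̂(1-p̂)/n) = √(0.71406 · 0.28594 / 1266) = 0.01270

z* = 1.645
Margin = z* · SE = 1.645 · 0.01270 = 0.0209

CI: 0.71406 ± 0.0209 = (0.693, 0.735)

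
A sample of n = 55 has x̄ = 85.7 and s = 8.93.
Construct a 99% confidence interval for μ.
(82.48, 88.92)

t-interval (σ unknown):
df = n - 1 = 54
t* = 2.670 for 99% confidence

Margin of error = t* · s/√n = 2.670 · 8.93/√55 = 3.22

CI: (82.48, 88.92)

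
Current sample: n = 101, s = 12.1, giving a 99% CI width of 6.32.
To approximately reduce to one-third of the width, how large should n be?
n ≈ 909

CI width ∝ 1/√n
To reduce width by factor 3, need √n to grow by 3 → need 3² = 9 times as many samples.

Current: n = 101, width = 6.32
New: n = 909, width ≈ 2.07

Width reduced by factor of 6.32/2.07 = 3.05.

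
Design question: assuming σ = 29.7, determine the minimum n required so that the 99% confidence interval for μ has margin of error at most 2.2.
n ≥ 1210

For margin E ≤ 2.2:
n ≥ (z* · σ / E)²
n ≥ (2.576 · 29.7 / 2.2)²
n ≥ 1209.37

Minimum n = 1210 (rounding up)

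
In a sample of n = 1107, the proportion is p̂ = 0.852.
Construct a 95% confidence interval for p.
(0.831, 0.873)

Proportion CI:
SE = √(p̂(1-p̂)/n) = √(0.852 · 0.148 / 1107) = 0.01067

z* = 1.960
Margin = z* · SE = 1.960 · 0.01067 = 0.0209

CI: 0.852 ± 0.0209 = (0.831, 0.873)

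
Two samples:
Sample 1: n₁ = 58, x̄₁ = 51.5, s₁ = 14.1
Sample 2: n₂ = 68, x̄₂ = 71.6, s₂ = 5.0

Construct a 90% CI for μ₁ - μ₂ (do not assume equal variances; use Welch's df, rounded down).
(-23.35, -16.85)

Difference: x̄₁ - x̄₂ = -20.10
SE = √(s₁²/n₁ + s₂²/n₂) = √(14.1²/58 + 5.0²/68) = 1.9482
df = 69.21 → 69 (Welch–Satterthwaite, rounded down)
t* = 1.667

CI: -20.10 ± 1.667 · 1.9482 = -20.10 ± 3.25 = (-23.35, -16.85)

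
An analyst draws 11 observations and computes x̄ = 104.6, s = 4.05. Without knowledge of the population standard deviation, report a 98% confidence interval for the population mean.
(101.22, 107.98)

t-interval (σ unknown):
df = n - 1 = 10
t* = 2.764 for 98% confidence

Margin of error = t* · s/√n = 2.764 · 4.05/√11 = 3.38

CI: (101.22, 107.98)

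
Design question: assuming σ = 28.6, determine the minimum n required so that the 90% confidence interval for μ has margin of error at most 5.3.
n ≥ 79

For margin E ≤ 5.3:
n ≥ (z* · σ / E)²
n ≥ (1.645 · 28.6 / 5.3)²
n ≥ 78.80

Minimum n = 79 (rounding up)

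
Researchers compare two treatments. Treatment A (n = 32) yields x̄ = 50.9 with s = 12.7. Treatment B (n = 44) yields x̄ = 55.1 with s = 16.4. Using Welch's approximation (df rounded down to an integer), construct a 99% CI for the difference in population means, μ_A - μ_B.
(-13.03, 4.63)

Difference: x̄₁ - x̄₂ = -4.20
SE = √(s₁²/n₁ + s₂²/n₂) = √(12.7²/32 + 16.4²/44) = 3.3396
df = 73.67 → 73 (Welch–Satterthwaite, rounded down)
t* = 2.645

CI: -4.20 ± 2.645 · 3.3396 = -4.20 ± 8.83 = (-13.03, 4.63)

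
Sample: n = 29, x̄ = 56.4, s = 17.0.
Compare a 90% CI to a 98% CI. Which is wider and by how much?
98% CI is wider by 4.84

df = 28
90% CI: t* = 1.701, (51.03, 61.77), width = 2 · t* · s/√n = 10.74
98% CI: t* = 2.467, (48.61, 64.19), width = 2 · t* · s/√n = 15.58

The 98% CI is wider by 15.58 - 10.74 = 4.84.
Higher confidence requires a wider interval.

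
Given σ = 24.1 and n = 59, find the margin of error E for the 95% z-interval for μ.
Margin of error = 6.15

Margin of error = z* · σ/√n
= 1.960 · 24.1/√59
= 1.960 · 24.1/7.6811
= 6.15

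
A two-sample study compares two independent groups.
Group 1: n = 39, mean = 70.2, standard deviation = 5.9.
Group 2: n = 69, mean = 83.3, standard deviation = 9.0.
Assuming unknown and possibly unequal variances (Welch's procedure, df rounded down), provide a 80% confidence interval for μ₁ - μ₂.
(-14.95, -11.25)

Difference: x̄₁ - x̄₂ = -13.10
SE = √(s₁²/n₁ + s₂²/n₂) = √(5.9²/39 + 9.0²/69) = 1.4375
df = 103.57 → 103 (Welch–Satterthwaite, rounded down)
t* = 1.290

CI: -13.10 ± 1.290 · 1.4375 = -13.10 ± 1.85 = (-14.95, -11.25)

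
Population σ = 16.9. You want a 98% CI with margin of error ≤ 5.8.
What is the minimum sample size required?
n ≥ 46

For margin E ≤ 5.8:
n ≥ (z* · σ / E)²
n ≥ (2.326 · 16.9 / 5.8)²
n ≥ 45.93

Minimum n = 46 (rounding up)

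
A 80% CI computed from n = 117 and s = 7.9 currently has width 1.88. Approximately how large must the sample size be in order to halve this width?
n ≈ 468

CI width ∝ 1/√n
To reduce width by factor 2, need √n to grow by 2 → need 2² = 4 times as many samples.

Current: n = 117, width = 1.88
New: n = 468, width ≈ 0.94

Width reduced by factor of 1.88/0.94 = 2.00.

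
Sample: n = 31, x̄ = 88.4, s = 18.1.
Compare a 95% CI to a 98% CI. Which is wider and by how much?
98% CI is wider by 2.69

df = 30
95% CI: t* = 2.042, (81.76, 95.04), width = 2 · t* · s/√n = 13.28
98% CI: t* = 2.457, (80.41, 96.39), width = 2 · t* · s/√n = 15.97

The 98% CI is wider by 15.97 - 13.28 = 2.69.
Higher confidence requires a wider interval.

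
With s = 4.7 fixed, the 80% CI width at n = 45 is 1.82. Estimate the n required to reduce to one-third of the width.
n ≈ 405

CI width ∝ 1/√n
To reduce width by factor 3, need √n to grow by 3 → need 3² = 9 times as many samples.

Current: n = 45, width = 1.82
New: n = 405, width ≈ 0.60

Width reduced by factor of 1.82/0.60 = 3.03.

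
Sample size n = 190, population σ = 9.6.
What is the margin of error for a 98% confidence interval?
Margin of error = 1.62

Margin of error = z* · σ/√n
= 2.326 · 9.6/√190
= 2.326 · 9.6/13.7840
= 1.62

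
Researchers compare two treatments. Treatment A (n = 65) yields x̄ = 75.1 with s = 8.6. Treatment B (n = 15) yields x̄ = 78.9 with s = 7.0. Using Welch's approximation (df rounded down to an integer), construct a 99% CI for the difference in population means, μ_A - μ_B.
(-9.67, 2.07)

Difference: x̄₁ - x̄₂ = -3.80
SE = √(s₁²/n₁ + s₂²/n₂) = √(8.6²/65 + 7.0²/15) = 2.0987
df = 24.79 → 24 (Welch–Satterthwaite, rounded down)
t* = 2.797

CI: -3.80 ± 2.797 · 2.0987 = -3.80 ± 5.87 = (-9.67, 2.07)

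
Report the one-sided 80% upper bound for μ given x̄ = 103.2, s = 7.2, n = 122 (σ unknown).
μ ≤ 103.75

Upper bound (one-sided):
t* = 0.845 (one-sided for 80%)
Upper bound = x̄ + t* · s/√n = 103.2 + 0.845 · 7.2/√122 = 103.75

We are 80% confident that μ ≤ 103.75.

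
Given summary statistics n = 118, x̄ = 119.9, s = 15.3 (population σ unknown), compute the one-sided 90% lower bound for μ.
μ ≥ 118.08

Lower bound (one-sided):
t* = 1.289 (one-sided for 90%)
Lower bound = x̄ - t* · s/√n = 119.9 - 1.289 · 15.3/√118 = 118.08

We are 90% confident that μ ≥ 118.08.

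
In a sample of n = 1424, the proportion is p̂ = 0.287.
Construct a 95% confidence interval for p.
(0.264, 0.310)

Proportion CI:
SE = √(p̂(1-p̂)/n) = √(0.287 · 0.713 / 1424) = 0.01199

z* = 1.960
Margin = z* · SE = 1.960 · 0.01199 = 0.0235

CI: 0.287 ± 0.0235 = (0.264, 0.310)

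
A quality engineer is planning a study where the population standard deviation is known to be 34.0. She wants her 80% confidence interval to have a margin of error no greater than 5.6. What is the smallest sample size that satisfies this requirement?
n ≥ 61

For margin E ≤ 5.6:
n ≥ (z* · σ / E)²
n ≥ (1.282 · 34.0 / 5.6)²
n ≥ 60.58

Minimum n = 61 (rounding up)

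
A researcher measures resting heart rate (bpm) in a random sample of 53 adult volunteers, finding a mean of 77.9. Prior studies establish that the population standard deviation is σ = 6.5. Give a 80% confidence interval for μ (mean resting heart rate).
(76.76, 79.04)

z-interval (σ known):
z* = 1.282 for 80% confidence

Margin of error = z* · σ/√n = 1.282 · 6.5/√53 = 1.14

CI: (77.9 - 1.14, 77.9 + 1.14) = (76.76, 79.04)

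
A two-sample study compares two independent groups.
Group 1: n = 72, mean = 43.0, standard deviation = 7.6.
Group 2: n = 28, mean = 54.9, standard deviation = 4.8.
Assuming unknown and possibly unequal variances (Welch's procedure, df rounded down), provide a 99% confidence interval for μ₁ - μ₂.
(-15.27, -8.53)

Difference: x̄₁ - x̄₂ = -11.90
SE = √(s₁²/n₁ + s₂²/n₂) = √(7.6²/72 + 4.8²/28) = 1.2748
df = 77.35 → 77 (Welch–Satterthwaite, rounded down)
t* = 2.641

CI: -11.90 ± 2.641 · 1.2748 = -11.90 ± 3.37 = (-15.27, -8.53)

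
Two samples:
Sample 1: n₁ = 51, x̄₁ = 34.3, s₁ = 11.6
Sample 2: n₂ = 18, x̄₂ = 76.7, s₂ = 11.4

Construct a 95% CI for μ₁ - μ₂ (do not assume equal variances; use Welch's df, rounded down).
(-48.81, -35.99)

Difference: x̄₁ - x̄₂ = -42.40
SE = √(s₁²/n₁ + s₂²/n₂) = √(11.6²/51 + 11.4²/18) = 3.1398
df = 30.32 → 30 (Welch–Satterthwaite, rounded down)
t* = 2.042

CI: -42.40 ± 2.042 · 3.1398 = -42.40 ± 6.41 = (-48.81, -35.99)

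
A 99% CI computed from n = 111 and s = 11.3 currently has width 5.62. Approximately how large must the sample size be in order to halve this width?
n ≈ 444

CI width ∝ 1/√n
To reduce width by factor 2, need √n to grow by 2 → need 2² = 4 times as many samples.

Current: n = 111, width = 5.62
New: n = 444, width ≈ 2.77

Width reduced by factor of 5.62/2.77 = 2.03.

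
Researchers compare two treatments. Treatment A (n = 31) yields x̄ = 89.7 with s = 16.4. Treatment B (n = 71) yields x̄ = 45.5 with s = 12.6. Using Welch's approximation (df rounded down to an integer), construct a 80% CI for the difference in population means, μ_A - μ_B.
(39.91, 48.49)

Difference: x̄₁ - x̄₂ = 44.20
SE = √(s₁²/n₁ + s₂²/n₂) = √(16.4²/31 + 12.6²/71) = 3.3034
df = 46.14 → 46 (Welch–Satterthwaite, rounded down)
t* = 1.300

CI: 44.20 ± 1.300 · 3.3034 = 44.20 ± 4.29 = (39.91, 48.49)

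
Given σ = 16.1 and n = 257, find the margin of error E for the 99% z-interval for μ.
Margin of error = 2.59

Margin of error = z* · σ/√n
= 2.576 · 16.1/√257
= 2.576 · 16.1/16.0312
= 2.59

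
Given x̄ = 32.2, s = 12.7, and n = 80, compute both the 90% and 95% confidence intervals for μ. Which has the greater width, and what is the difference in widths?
95% CI is wider by 0.92

df = 79
90% CI: t* = 1.664, (29.84, 34.56), width = 2 · t* · s/√n = 4.73
95% CI: t* = 1.990, (29.37, 35.03), width = 2 · t* · s/√n = 5.65

The 95% CI is wider by 5.65 - 4.73 = 0.92.
Higher confidence requires a wider interval.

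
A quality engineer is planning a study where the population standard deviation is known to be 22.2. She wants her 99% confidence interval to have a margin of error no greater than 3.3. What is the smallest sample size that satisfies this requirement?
n ≥ 301

For margin E ≤ 3.3:
n ≥ (z* · σ / E)²
n ≥ (2.576 · 22.2 / 3.3)²
n ≥ 300.31

Minimum n = 301 (rounding up)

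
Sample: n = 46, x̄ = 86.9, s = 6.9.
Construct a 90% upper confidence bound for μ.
μ ≤ 88.22

Upper bound (one-sided):
t* = 1.301 (one-sided for 90%)
Upper bound = x̄ + t* · s/√n = 86.9 + 1.301 · 6.9/√46 = 88.22

We are 90% confident that μ ≤ 88.22.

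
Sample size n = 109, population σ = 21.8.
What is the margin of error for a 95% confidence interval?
Margin of error = 4.09

Margin of error = z* · σ/√n
= 1.960 · 21.8/√109
= 1.960 · 21.8/10.4403
= 4.09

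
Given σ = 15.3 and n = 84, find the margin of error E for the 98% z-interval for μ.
Margin of error = 3.88

Margin of error = z* · σ/√n
= 2.326 · 15.3/√84
= 2.326 · 15.3/9.1652
= 3.88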